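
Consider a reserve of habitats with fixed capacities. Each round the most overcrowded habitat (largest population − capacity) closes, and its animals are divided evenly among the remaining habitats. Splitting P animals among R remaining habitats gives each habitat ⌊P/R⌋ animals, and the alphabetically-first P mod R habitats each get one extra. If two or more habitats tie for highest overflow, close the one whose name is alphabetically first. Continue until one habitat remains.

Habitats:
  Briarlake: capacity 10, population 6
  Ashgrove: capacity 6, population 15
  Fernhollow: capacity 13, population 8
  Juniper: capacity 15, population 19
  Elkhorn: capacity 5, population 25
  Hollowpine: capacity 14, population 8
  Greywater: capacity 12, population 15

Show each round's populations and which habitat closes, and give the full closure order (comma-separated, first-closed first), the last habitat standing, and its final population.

Closure order: Elkhorn, Ashgrove, Juniper, Greywater, Briarlake, Fernhollow
Last habitat: Hollowpine with 96 animals

Round 1: Ashgrove=15 Briarlake=6 Elkhorn=25 Fernhollow=8 Greywater=15 Hollowpine=8 Juniper=19 → close Elkhorn (overflow 20)
  25÷6 = 4 each, +1 to first 1
Round 2: Ashgrove=20 Briarlake=10 Fernhollow=12 Greywater=19 Hollowpine=12 Juniper=23 → close Ashgrove (overflow 14)
  20÷5 = 4 each, +1 to first 0
Round 3: Briarlake=14 Fernhollow=16 Greywater=23 Hollowpine=16 Juniper=27 → close Juniper (overflow 12)
  27÷4 = 6 each, +1 to first 3
Round 4: Briarlake=21 Fernhollow=23 Greywater=30 Hollowpine=22 → close Greywater (overflow 18)
  30÷3 = 10 each, +1 to first 0
Round 5: Briarlake=31 Fernhollow=33 Hollowpine=32 → close Briarlake (overflow 21)
  31÷2 = 15 each, +1 to first 1
Round 6: Fernhollow=49 Hollowpine=47 → close Fernhollow (overflow 36)
  49÷1 = 49 each, +1 to first 0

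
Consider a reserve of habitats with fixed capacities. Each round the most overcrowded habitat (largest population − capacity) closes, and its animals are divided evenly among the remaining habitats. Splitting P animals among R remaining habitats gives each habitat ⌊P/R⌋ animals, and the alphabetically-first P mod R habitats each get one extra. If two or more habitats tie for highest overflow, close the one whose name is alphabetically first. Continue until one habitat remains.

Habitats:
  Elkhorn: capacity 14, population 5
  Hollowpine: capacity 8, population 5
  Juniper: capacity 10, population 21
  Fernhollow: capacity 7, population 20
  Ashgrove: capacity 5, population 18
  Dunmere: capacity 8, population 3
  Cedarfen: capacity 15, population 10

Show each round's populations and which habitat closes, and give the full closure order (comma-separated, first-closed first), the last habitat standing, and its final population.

Closure order: Ashgrove, Fernhollow, Juniper, Hollowpine, Cedarfen, Dunmere
Last habitat: Elkhorn with 82 animals

Round 1: Ashgrove=18 Cedarfen=10 Dunmere=3 Elkhorn=5 Fernhollow=20 Hollowpine=5 Juniper=21 → close Ashgrove (overflow 13)
  18÷6 = 3 each, +1 to first 0
Round 2: Cedarfen=13 Dunmere=6 Elkhorn=8 Fernhollow=23 Hollowpine=8 Juniper=24 → close Fernhollow (overflow 16)
  23÷5 = 4 each, +1 to first 3
Round 3: Cedarfen=18 Dunmere=11 Elkhorn=13 Hollowpine=12 Juniper=28 → close Juniper (overflow 18)
  28÷4 = 7 each, +1 to first 0
Round 4: Cedarfen=25 Dunmere=18 Elkhorn=20 Hollowpine=19 → close Hollowpine (overflow 11)
  19÷3 = 6 each, +1 to first 1
Round 5: Cedarfen=32 Dunmere=24 Elkhorn=26 → close Cedarfen (overflow 17)
  32÷2 = 16 each, +1 to first 0
Round 6: Dunmere=40 Elkhorn=42 → close Dunmere (overflow 32)
  40÷1 = 40 each, +1 to first 0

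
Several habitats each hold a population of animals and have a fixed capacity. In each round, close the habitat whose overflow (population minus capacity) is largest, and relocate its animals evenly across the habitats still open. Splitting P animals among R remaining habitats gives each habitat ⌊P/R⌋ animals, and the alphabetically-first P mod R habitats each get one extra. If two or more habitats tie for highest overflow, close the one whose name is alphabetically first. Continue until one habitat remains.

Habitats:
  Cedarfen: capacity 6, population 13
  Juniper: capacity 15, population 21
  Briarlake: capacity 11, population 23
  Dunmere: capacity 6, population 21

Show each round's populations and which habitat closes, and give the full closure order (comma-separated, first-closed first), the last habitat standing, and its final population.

Round 1: Briarlake=23 Cedarfen=13 Dunmere=21 Juniper=21 → close Dunmere (overflow 15)
  21÷3 = 7 each, +1 to first 0
Round 2: Briarlake=30 Cedarfen=20 Juniper=28 → close Briarlake (overflow 19)
  30÷2 = 15 each, +1 to first 0
Round 3: Cedarfen=35 Juniper=43 → close Cedarfen (overflow 29)
  35÷1 = 35 each, +1 to first 0

Closure order: Dunmere, Briarlake, Cedarfen
Last habitat: Juniper with 78 animals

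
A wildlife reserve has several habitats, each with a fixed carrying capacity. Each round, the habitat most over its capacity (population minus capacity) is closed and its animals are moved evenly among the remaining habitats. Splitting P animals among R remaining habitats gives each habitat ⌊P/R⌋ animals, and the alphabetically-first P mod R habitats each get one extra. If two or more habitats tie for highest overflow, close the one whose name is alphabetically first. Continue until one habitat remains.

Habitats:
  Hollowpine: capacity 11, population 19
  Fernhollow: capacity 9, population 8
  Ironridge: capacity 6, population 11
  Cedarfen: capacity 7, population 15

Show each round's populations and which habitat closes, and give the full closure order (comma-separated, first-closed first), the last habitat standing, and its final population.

Round 1: Cedarfen=15 Fernhollow=8 Hollowpine=19 Ironridge=11 → close Cedarfen (overflow 8)
  15÷3 = 5 each, +1 to first 0
Round 2: Fernhollow=13 Hollowpine=24 Ironridge=16 → close Hollowpine (overflow 13)
  24÷2 = 12 each, +1 to first 0
Round 3: Fernhollow=25 Ironridge=28 → close Ironridge (overflow 22)
  28÷1 = 28 each, +1 to first 0

Closure order: Cedarfen, Hollowpine, Ironridge
Last habitat: Fernhollow with 53 animals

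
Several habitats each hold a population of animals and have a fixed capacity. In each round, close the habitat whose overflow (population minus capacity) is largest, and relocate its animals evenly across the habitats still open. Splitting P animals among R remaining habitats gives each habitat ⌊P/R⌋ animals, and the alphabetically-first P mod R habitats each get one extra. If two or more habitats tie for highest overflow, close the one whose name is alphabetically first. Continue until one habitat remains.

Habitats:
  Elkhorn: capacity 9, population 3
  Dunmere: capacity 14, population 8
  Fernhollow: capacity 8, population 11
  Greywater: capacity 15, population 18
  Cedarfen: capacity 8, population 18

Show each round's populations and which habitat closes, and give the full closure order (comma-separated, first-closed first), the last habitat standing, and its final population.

Closure order: Cedarfen, Fernhollow, Greywater, Dunmere
Last habitat: Elkhorn with 58 animals

Round 1: Cedarfen=18 Dunmere=8 Elkhorn=3 Fernhollow=11 Greywater=18 → close Cedarfen (overflow 10)
  18÷4 = 4 each, +1 to first 2
Round 2: Dunmere=13 Elkhorn=8 Fernhollow=15 Greywater=22 → close Fernhollow (overflow 7)
  15÷3 = 5 each, +1 to first 0
Round 3: Dunmere=18 Elkhorn=13 Greywater=27 → close Greywater (overflow 12)
  27÷2 = 13 each, +1 to first 1
Round 4: Dunmere=32 Elkhorn=26 → close Dunmere (overflow 18)
  32÷1 = 32 each, +1 to first 0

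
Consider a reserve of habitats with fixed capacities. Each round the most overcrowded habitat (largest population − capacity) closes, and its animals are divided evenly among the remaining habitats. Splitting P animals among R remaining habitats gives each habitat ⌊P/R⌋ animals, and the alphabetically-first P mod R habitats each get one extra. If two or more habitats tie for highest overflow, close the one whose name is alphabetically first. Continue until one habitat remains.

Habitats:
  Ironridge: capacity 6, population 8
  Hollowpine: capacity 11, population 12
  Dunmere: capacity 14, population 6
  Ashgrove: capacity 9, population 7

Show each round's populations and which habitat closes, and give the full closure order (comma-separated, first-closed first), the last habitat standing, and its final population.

Closure order: Ironridge, Hollowpine, Ashgrove
Last habitat: Dunmere with 33 animals

Round 1: Ashgrove=7 Dunmere=6 Hollowpine=12 Ironridge=8 → close Ironridge (overflow 2)
  8÷3 = 2 each, +1 to first 2
Round 2: Ashgrove=10 Dunmere=9 Hollowpine=14 → close Hollowpine (overflow 3)
  14÷2 = 7 each, +1 to first 0
Round 3: Ashgrove=17 Dunmere=16 → close Ashgrove (overflow 8)
  17÷1 = 17 each, +1 to first 0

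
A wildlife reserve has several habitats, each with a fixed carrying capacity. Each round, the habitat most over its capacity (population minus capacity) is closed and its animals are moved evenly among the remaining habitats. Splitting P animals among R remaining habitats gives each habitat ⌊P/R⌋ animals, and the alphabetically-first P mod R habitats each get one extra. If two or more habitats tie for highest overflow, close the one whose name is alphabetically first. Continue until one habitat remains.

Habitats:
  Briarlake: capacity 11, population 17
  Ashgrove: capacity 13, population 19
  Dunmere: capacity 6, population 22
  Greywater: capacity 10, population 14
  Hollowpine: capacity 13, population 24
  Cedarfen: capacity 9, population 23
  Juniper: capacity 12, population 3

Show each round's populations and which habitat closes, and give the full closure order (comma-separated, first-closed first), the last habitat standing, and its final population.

Closure order: Dunmere, Cedarfen, Hollowpine, Ashgrove, Briarlake, Greywater
Last habitat: Juniper with 122 animals

Round 1: Ashgrove=19 Briarlake=17 Cedarfen=23 Dunmere=22 Greywater=14 Hollowpine=24 Juniper=3 → close Dunmere (overflow 16)
  22÷6 = 3 each, +1 to first 4
Round 2: Ashgrove=23 Briarlake=21 Cedarfen=27 Greywater=18 Hollowpine=27 Juniper=6 → close Cedarfen (overflow 18)
  27÷5 = 5 each, +1 to first 2
Round 3: Ashgrove=29 Briarlake=27 Greywater=23 Hollowpine=32 Juniper=11 → close Hollowpine (overflow 19)
  32÷4 = 8 each, +1 to first 0
Round 4: Ashgrove=37 Briarlake=35 Greywater=31 Juniper=19 → close Ashgrove (overflow 24)
  37÷3 = 12 each, +1 to first 1
Round 5: Briarlake=48 Greywater=43 Juniper=31 → close Briarlake (overflow 37)
  48÷2 = 24 each, +1 to first 0
Round 6: Greywater=67 Juniper=55 → close Greywater (overflow 57)
  67÷1 = 67 each, +1 to first 0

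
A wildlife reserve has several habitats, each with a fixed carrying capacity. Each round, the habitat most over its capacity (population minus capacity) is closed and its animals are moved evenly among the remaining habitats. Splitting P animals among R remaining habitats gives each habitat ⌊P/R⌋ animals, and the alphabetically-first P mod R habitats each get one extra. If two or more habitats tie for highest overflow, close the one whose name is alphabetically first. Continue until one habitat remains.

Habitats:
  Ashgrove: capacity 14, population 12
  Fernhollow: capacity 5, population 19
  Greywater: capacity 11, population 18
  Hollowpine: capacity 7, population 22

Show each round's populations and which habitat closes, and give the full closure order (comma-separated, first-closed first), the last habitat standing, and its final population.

Closure order: Hollowpine, Fernhollow, Greywater
Last habitat: Ashgrove with 71 animals

Round 1: Ashgrove=12 Fernhollow=19 Greywater=18 Hollowpine=22 → close Hollowpine (overflow 15)
  22÷3 = 7 each, +1 to first 1
Round 2: Ashgrove=20 Fernhollow=26 Greywater=25 → close Fernhollow (overflow 21)
  26÷2 = 13 each, +1 to first 0
Round 3: Ashgrove=33 Greywater=38 → close Greywater (overflow 27)
  38÷1 = 38 each, +1 to first 0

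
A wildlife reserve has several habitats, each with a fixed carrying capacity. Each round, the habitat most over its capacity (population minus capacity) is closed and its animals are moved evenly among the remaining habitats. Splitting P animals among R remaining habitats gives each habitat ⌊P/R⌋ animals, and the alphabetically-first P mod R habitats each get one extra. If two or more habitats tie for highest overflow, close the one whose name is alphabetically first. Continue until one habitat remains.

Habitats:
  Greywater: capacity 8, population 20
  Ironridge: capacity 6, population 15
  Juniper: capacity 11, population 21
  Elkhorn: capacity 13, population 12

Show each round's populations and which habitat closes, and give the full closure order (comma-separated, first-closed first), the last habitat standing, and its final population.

Closure order: Greywater, Ironridge, Juniper
Last habitat: Elkhorn with 68 animals

Round 1: Elkhorn=12 Greywater=20 Ironridge=15 Juniper=21 → close Greywater (overflow 12)
  20÷3 = 6 each, +1 to first 2
Round 2: Elkhorn=19 Ironridge=22 Juniper=27 → close Ironridge (overflow 16)
  22÷2 = 11 each, +1 to first 0
Round 3: Elkhorn=30 Juniper=38 → close Juniper (overflow 27)
  38÷1 = 38 each, +1 to first 0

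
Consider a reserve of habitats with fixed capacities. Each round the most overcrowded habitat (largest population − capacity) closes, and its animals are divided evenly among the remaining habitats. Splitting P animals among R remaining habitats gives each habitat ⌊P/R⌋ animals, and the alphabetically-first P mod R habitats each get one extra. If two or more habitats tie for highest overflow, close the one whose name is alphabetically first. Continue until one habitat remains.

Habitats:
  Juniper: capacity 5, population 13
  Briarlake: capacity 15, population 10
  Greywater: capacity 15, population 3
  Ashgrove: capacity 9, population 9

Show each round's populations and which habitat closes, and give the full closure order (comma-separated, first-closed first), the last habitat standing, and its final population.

Closure order: Juniper, Ashgrove, Briarlake
Last habitat: Greywater with 35 animals

Round 1: Ashgrove=9 Briarlake=10 Greywater=3 Juniper=13 → close Juniper (overflow 8)
  13÷3 = 4 each, +1 to first 1
Round 2: Ashgrove=14 Briarlake=14 Greywater=7 → close Ashgrove (overflow 5)
  14÷2 = 7 each, +1 to first 0
Round 3: Briarlake=21 Greywater=14 → close Briarlake (overflow 6)
  21÷1 = 21 each, +1 to first 0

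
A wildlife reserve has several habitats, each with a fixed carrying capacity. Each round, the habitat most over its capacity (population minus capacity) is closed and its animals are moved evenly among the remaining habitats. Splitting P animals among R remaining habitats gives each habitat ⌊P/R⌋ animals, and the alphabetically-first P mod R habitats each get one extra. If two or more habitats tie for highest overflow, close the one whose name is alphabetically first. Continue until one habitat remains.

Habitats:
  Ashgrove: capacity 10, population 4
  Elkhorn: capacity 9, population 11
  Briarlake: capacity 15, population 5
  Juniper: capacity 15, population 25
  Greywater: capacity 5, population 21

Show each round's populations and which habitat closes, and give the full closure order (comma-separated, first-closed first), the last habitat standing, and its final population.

Closure order: Greywater, Juniper, Elkhorn, Ashgrove
Last habitat: Briarlake with 66 animals

Round 1: Ashgrove=4 Briarlake=5 Elkhorn=11 Greywater=21 Juniper=25 → close Greywater (overflow 16)
  21÷4 = 5 each, +1 to first 1
Round 2: Ashgrove=10 Briarlake=10 Elkhorn=16 Juniper=30 → close Juniper (overflow 15)
  30÷3 = 10 each, +1 to first 0
Round 3: Ashgrove=20 Briarlake=20 Elkhorn=26 → close Elkhorn (overflow 17)
  26÷2 = 13 each, +1 to first 0
Round 4: Ashgrove=33 Briarlake=33 → close Ashgrove (overflow 23)
  33÷1 = 33 each, +1 to first 0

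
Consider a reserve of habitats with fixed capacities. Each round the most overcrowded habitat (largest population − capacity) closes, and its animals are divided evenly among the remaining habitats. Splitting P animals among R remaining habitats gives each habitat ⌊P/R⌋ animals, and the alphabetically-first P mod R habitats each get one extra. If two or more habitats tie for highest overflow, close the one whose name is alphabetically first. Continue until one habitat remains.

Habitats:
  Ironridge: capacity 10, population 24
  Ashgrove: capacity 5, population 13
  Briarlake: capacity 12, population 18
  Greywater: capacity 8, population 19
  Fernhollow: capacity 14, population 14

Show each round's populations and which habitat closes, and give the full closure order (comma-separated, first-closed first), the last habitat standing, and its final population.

Closure order: Ironridge, Greywater, Ashgrove, Briarlake
Last habitat: Fernhollow with 88 animals

Round 1: Ashgrove=13 Briarlake=18 Fernhollow=14 Greywater=19 Ironridge=24 → close Ironridge (overflow 14)
  24÷4 = 6 each, +1 to first 0
Round 2: Ashgrove=19 Briarlake=24 Fernhollow=20 Greywater=25 → close Greywater (overflow 17)
  25÷3 = 8 each, +1 to first 1
Round 3: Ashgrove=28 Briarlake=32 Fernhollow=28 → close Ashgrove (overflow 23)
  28÷2 = 14 each, +1 to first 0
Round 4: Briarlake=46 Fernhollow=42 → close Briarlake (overflow 34)
  46÷1 = 46 each, +1 to first 0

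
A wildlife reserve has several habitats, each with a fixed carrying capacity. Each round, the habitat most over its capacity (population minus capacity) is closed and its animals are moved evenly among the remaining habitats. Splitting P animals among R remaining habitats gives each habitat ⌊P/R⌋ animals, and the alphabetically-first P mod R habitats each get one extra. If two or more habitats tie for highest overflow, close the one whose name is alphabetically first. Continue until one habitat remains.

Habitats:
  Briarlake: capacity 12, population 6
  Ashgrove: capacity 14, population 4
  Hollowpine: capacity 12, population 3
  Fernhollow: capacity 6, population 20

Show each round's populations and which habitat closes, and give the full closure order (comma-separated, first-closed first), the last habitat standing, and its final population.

Round 1: Ashgrove=4 Briarlake=6 Fernhollow=20 Hollowpine=3 → close Fernhollow (overflow 14)
  20÷3 = 6 each, +1 to first 2
Round 2: Ashgrove=11 Briarlake=13 Hollowpine=9 → close Briarlake (overflow 1)
  13÷2 = 6 each, +1 to first 1
Round 3: Ashgrove=18 Hollowpine=15 → close Ashgrove (overflow 4)
  18÷1 = 18 each, +1 to first 0

Closure order: Fernhollow, Briarlake, Ashgrove
Last habitat: Hollowpine with 33 animals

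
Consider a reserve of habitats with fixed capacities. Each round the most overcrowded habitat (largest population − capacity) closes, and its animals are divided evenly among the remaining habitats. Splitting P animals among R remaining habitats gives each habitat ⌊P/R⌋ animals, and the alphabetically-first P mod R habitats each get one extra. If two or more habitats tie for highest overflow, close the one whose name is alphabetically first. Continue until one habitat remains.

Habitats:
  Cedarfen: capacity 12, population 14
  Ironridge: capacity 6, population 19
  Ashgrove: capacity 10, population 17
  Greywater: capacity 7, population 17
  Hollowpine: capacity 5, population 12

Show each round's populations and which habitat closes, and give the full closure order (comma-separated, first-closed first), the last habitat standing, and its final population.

Round 1: Ashgrove=17 Cedarfen=14 Greywater=17 Hollowpine=12 Ironridge=19 → close Ironridge (overflow 13)
  19÷4 = 4 each, +1 to first 3
Round 2: Ashgrove=22 Cedarfen=19 Greywater=22 Hollowpine=16 → close Greywater (overflow 15)
  22÷3 = 7 each, +1 to first 1
Round 3: Ashgrove=30 Cedarfen=26 Hollowpine=23 → close Ashgrove (overflow 20)
  30÷2 = 15 each, +1 to first 0
Round 4: Cedarfen=41 Hollowpine=38 → close Hollowpine (overflow 33)
  38÷1 = 38 each, +1 to first 0

Closure order: Ironridge, Greywater, Ashgrove, Hollowpine
Last habitat: Cedarfen with 79 animals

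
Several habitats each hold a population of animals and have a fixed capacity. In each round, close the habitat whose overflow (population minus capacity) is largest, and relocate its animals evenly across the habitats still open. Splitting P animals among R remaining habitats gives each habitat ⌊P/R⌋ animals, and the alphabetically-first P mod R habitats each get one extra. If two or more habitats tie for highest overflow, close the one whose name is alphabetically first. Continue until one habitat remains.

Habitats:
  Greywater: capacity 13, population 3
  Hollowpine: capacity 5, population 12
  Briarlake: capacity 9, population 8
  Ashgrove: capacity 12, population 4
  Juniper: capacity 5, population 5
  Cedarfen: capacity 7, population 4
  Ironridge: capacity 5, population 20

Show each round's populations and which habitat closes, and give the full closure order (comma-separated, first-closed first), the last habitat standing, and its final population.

Round 1: Ashgrove=4 Briarlake=8 Cedarfen=4 Greywater=3 Hollowpine=12 Ironridge=20 Juniper=5 → close Ironridge (overflow 15)
  20÷6 = 3 each, +1 to first 2
Round 2: Ashgrove=8 Briarlake=12 Cedarfen=7 Greywater=6 Hollowpine=15 Juniper=8 → close Hollowpine (overflow 10)
  15÷5 = 3 each, +1 to first 0
Round 3: Ashgrove=11 Briarlake=15 Cedarfen=10 Greywater=9 Juniper=11 → close Briarlake (overflow 6)
  15÷4 = 3 each, +1 to first 3
Round 4: Ashgrove=15 Cedarfen=14 Greywater=13 Juniper=14 → close Juniper (overflow 9)
  14÷3 = 4 each, +1 to first 2
Round 5: Ashgrove=20 Cedarfen=19 Greywater=17 → close Cedarfen (overflow 12)
  19÷2 = 9 each, +1 to first 1
Round 6: Ashgrove=30 Greywater=26 → close Ashgrove (overflow 18)
  30÷1 = 30 each, +1 to first 0

Closure order: Ironridge, Hollowpine, Briarlake, Juniper, Cedarfen, Ashgrove
Last habitat: Greywater with 56 animals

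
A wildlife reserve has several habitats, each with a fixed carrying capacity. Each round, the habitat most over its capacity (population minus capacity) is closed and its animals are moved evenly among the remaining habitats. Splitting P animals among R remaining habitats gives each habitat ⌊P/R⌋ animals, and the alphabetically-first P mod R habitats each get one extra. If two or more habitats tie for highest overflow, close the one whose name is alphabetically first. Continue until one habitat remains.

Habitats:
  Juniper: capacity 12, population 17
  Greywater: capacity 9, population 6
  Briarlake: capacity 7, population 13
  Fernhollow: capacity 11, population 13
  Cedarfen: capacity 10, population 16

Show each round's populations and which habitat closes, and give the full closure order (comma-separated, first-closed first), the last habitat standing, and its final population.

Round 1: Briarlake=13 Cedarfen=16 Fernhollow=13 Greywater=6 Juniper=17 → close Briarlake (overflow 6)
  13÷4 = 3 each, +1 to first 1
Round 2: Cedarfen=20 Fernhollow=16 Greywater=9 Juniper=20 → close Cedarfen (overflow 10)
  20÷3 = 6 each, +1 to first 2
Round 3: Fernhollow=23 Greywater=16 Juniper=26 → close Juniper (overflow 14)
  26÷2 = 13 each, +1 to first 0
Round 4: Fernhollow=36 Greywater=29 → close Fernhollow (overflow 25)
  36÷1 = 36 each, +1 to first 0

Closure order: Briarlake, Cedarfen, Juniper, Fernhollow
Last habitat: Greywater with 65 animals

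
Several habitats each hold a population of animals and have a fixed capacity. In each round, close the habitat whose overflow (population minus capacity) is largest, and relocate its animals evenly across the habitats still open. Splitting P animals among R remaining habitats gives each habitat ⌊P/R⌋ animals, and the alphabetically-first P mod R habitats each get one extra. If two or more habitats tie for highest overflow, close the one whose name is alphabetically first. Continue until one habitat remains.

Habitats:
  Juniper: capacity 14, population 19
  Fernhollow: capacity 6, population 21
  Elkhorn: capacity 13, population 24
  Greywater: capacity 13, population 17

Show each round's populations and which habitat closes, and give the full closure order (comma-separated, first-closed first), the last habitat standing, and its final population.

Closure order: Fernhollow, Elkhorn, Greywater
Last habitat: Juniper with 81 animals

Round 1: Elkhorn=24 Fernhollow=21 Greywater=17 Juniper=19 → close Fernhollow (overflow 15)
  21÷3 = 7 each, +1 to first 0
Round 2: Elkhorn=31 Greywater=24 Juniper=26 → close Elkhorn (overflow 18)
  31÷2 = 15 each, +1 to first 1
Round 3: Greywater=40 Juniper=41 → close Greywater (overflow 27)
  40÷1 = 40 each, +1 to first 0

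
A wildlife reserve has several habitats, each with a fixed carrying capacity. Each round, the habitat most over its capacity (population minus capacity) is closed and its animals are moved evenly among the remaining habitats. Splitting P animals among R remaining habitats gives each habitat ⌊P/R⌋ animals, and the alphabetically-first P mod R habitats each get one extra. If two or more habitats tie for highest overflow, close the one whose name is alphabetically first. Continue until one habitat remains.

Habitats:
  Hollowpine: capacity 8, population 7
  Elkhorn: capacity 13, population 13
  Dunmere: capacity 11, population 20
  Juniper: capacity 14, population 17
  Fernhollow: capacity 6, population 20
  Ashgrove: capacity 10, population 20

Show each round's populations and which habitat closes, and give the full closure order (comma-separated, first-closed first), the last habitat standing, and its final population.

Round 1: Ashgrove=20 Dunmere=20 Elkhorn=13 Fernhollow=20 Hollowpine=7 Juniper=17 → close Fernhollow (overflow 14)
  20÷5 = 4 each, +1 to first 0
Round 2: Ashgrove=24 Dunmere=24 Elkhorn=17 Hollowpine=11 Juniper=21 → close Ashgrove (overflow 14)
  24÷4 = 6 each, +1 to first 0
Round 3: Dunmere=30 Elkhorn=23 Hollowpine=17 Juniper=27 → close Dunmere (overflow 19)
  30÷3 = 10 each, +1 to first 0
Round 4: Elkhorn=33 Hollowpine=27 Juniper=37 → close Juniper (overflow 23)
  37÷2 = 18 each, +1 to first 1
Round 5: Elkhorn=52 Hollowpine=45 → close Elkhorn (overflow 39)
  52÷1 = 52 each, +1 to first 0

Closure order: Fernhollow, Ashgrove, Dunmere, Juniper, Elkhorn
Last habitat: Hollowpine with 97 animals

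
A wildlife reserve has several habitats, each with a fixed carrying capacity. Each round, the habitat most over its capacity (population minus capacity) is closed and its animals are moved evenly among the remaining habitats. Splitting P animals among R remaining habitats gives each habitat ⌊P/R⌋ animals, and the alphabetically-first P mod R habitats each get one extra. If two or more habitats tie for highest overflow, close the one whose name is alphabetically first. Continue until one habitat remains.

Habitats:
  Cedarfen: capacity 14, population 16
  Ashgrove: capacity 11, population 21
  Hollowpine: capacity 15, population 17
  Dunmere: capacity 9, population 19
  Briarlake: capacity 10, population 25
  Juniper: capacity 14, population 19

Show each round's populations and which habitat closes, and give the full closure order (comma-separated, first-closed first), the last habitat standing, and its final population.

Closure order: Briarlake, Ashgrove, Dunmere, Juniper, Cedarfen
Last habitat: Hollowpine with 117 animals

Round 1: Ashgrove=21 Briarlake=25 Cedarfen=16 Dunmere=19 Hollowpine=17 Juniper=19 → close Briarlake (overflow 15)
  25÷5 = 5 each, +1 to first 0
Round 2: Ashgrove=26 Cedarfen=21 Dunmere=24 Hollowpine=22 Juniper=24 → close Ashgrove (overflow 15)
  26÷4 = 6 each, +1 to first 2
Round 3: Cedarfen=28 Dunmere=31 Hollowpine=28 Juniper=30 → close Dunmere (overflow 22)
  31÷3 = 10 each, +1 to first 1
Round 4: Cedarfen=39 Hollowpine=38 Juniper=40 → close Juniper (overflow 26)
  40÷2 = 20 each, +1 to first 0
Round 5: Cedarfen=59 Hollowpine=58 → close Cedarfen (overflow 45)
  59÷1 = 59 each, +1 to first 0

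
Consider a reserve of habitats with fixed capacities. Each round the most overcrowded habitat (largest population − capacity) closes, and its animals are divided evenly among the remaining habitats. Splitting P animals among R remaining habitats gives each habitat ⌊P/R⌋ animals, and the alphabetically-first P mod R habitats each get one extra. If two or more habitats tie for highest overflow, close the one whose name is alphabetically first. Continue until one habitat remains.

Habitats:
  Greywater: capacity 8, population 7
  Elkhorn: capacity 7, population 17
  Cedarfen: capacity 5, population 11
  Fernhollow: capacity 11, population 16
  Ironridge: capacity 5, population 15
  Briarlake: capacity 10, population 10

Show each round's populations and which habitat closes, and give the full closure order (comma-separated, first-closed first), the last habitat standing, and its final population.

Closure order: Elkhorn, Ironridge, Cedarfen, Fernhollow, Briarlake
Last habitat: Greywater with 76 animals

Round 1: Briarlake=10 Cedarfen=11 Elkhorn=17 Fernhollow=16 Greywater=7 Ironridge=15 → close Elkhorn (overflow 10)
  17÷5 = 3 each, +1 to first 2
Round 2: Briarlake=14 Cedarfen=15 Fernhollow=19 Greywater=10 Ironridge=18 → close Ironridge (overflow 13)
  18÷4 = 4 each, +1 to first 2
Round 3: Briarlake=19 Cedarfen=20 Fernhollow=23 Greywater=14 → close Cedarfen (overflow 15)
  20÷3 = 6 each, +1 to first 2
Round 4: Briarlake=26 Fernhollow=30 Greywater=20 → close Fernhollow (overflow 19)
  30÷2 = 15 each, +1 to first 0
Round 5: Briarlake=41 Greywater=35 → close Briarlake (overflow 31)
  41÷1 = 41 each, +1 to first 0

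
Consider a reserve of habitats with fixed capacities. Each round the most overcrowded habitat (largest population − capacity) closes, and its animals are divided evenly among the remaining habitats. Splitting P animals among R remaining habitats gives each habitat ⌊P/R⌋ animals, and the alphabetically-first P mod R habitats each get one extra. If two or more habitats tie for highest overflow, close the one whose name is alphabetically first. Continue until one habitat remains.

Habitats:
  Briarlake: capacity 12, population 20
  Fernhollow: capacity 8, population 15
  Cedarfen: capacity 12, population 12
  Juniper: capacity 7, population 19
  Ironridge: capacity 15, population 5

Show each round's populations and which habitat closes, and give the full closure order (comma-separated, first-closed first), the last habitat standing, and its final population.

Round 1: Briarlake=20 Cedarfen=12 Fernhollow=15 Ironridge=5 Juniper=19 → close Juniper (overflow 12)
  19÷4 = 4 each, +1 to first 3
Round 2: Briarlake=25 Cedarfen=17 Fernhollow=20 Ironridge=9 → close Briarlake (overflow 13)
  25÷3 = 8 each, +1 to first 1
Round 3: Cedarfen=26 Fernhollow=28 Ironridge=17 → close Fernhollow (overflow 20)
  28÷2 = 14 each, +1 to first 0
Round 4: Cedarfen=40 Ironridge=31 → close Cedarfen (overflow 28)
  40÷1 = 40 each, +1 to first 0

Closure order: Juniper, Briarlake, Fernhollow, Cedarfen
Last habitat: Ironridge with 71 animals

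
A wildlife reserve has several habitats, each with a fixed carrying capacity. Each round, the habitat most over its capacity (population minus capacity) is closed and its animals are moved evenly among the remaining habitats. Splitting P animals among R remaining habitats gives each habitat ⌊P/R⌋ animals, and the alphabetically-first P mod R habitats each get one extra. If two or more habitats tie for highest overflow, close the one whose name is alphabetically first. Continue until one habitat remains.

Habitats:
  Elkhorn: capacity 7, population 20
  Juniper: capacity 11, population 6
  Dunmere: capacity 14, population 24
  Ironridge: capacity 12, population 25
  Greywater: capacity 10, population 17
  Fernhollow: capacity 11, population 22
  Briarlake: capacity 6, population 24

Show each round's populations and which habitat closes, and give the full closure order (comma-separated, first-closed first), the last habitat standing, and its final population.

Closure order: Briarlake, Elkhorn, Ironridge, Fernhollow, Dunmere, Greywater
Last habitat: Juniper with 138 animals

Round 1: Briarlake=24 Dunmere=24 Elkhorn=20 Fernhollow=22 Greywater=17 Ironridge=25 Juniper=6 → close Briarlake (overflow 18)
  24÷6 = 4 each, +1 to first 0
Round 2: Dunmere=28 Elkhorn=24 Fernhollow=26 Greywater=21 Ironridge=29 Juniper=10 → close Elkhorn (overflow 17)
  24÷5 = 4 each, +1 to first 4
Round 3: Dunmere=33 Fernhollow=31 Greywater=26 Ironridge=34 Juniper=14 → close Ironridge (overflow 22)
  34÷4 = 8 each, +1 to first 2
Round 4: Dunmere=42 Fernhollow=40 Greywater=34 Juniper=22 → close Fernhollow (overflow 29)
  40÷3 = 13 each, +1 to first 1
Round 5: Dunmere=56 Greywater=47 Juniper=35 → close Dunmere (overflow 42)
  56÷2 = 28 each, +1 to first 0
Round 6: Greywater=75 Juniper=63 → close Greywater (overflow 65)
  75÷1 = 75 each, +1 to first 0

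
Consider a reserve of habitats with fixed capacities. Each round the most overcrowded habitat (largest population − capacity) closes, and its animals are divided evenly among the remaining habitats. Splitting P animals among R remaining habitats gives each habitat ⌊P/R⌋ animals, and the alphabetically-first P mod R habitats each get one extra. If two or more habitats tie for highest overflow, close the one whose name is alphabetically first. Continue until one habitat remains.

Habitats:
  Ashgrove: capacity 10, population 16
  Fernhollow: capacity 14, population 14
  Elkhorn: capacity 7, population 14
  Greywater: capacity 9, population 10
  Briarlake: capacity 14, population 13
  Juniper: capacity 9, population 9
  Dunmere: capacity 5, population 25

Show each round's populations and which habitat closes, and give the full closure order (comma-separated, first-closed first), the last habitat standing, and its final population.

Closure order: Dunmere, Ashgrove, Elkhorn, Briarlake, Fernhollow, Greywater
Last habitat: Juniper with 101 animals

Round 1: Ashgrove=16 Briarlake=13 Dunmere=25 Elkhorn=14 Fernhollow=14 Greywater=10 Juniper=9 → close Dunmere (overflow 20)
  25÷6 = 4 each, +1 to first 1
Round 2: Ashgrove=21 Briarlake=17 Elkhorn=18 Fernhollow=18 Greywater=14 Juniper=13 → close Ashgrove (overflow 11)
  21÷5 = 4 each, +1 to first 1
Round 3: Briarlake=22 Elkhorn=22 Fernhollow=22 Greywater=18 Juniper=17 → close Elkhorn (overflow 15)
  22÷4 = 5 each, +1 to first 2
Round 4: Briarlake=28 Fernhollow=28 Greywater=23 Juniper=22 → close Briarlake (overflow 14)
  28÷3 = 9 each, +1 to first 1
Round 5: Fernhollow=38 Greywater=32 Juniper=31 → close Fernhollow (overflow 24)
  38÷2 = 19 each, +1 to first 0
Round 6: Greywater=51 Juniper=50 → close Greywater (overflow 42)
  51÷1 = 51 each, +1 to first 0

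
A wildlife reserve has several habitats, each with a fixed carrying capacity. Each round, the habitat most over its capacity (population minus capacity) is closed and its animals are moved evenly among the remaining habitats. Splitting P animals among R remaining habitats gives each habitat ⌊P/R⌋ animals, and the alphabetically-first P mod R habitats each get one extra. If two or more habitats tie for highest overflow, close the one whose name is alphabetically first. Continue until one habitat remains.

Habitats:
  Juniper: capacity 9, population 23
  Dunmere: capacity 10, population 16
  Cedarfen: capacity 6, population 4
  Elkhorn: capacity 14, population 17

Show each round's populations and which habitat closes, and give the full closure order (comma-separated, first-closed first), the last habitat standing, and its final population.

Round 1: Cedarfen=4 Dunmere=16 Elkhorn=17 Juniper=23 → close Juniper (overflow 14)
  23÷3 = 7 each, +1 to first 2
Round 2: Cedarfen=12 Dunmere=24 Elkhorn=24 → close Dunmere (overflow 14)
  24÷2 = 12 each, +1 to first 0
Round 3: Cedarfen=24 Elkhorn=36 → close Elkhorn (overflow 22)
  36÷1 = 36 each, +1 to first 0

Closure order: Juniper, Dunmere, Elkhorn
Last habitat: Cedarfen with 60 animals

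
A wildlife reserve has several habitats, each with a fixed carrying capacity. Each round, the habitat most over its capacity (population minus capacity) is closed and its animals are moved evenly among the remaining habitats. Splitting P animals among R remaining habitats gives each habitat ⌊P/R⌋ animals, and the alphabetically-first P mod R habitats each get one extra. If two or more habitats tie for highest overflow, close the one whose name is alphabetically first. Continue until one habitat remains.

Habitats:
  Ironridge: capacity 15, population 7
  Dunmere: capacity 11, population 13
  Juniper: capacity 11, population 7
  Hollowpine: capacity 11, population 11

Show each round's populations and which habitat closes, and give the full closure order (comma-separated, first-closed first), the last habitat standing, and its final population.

Closure order: Dunmere, Hollowpine, Juniper
Last habitat: Ironridge with 38 animals

Round 1: Dunmere=13 Hollowpine=11 Ironridge=7 Juniper=7 → close Dunmere (overflow 2)
  13÷3 = 4 each, +1 to first 1
Round 2: Hollowpine=16 Ironridge=11 Juniper=11 → close Hollowpine (overflow 5)
  16÷2 = 8 each, +1 to first 0
Round 3: Ironridge=19 Juniper=19 → close Juniper (overflow 8)
  19÷1 = 19 each, +1 to first 0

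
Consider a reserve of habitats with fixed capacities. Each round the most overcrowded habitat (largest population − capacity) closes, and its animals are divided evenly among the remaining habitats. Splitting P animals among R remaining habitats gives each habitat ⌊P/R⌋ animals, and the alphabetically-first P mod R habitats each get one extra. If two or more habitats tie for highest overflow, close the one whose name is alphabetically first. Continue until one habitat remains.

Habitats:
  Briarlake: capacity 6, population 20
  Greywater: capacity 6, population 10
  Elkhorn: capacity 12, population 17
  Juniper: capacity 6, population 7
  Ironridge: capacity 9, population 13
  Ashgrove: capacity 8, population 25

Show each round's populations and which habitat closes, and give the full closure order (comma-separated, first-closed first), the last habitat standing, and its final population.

Closure order: Ashgrove, Briarlake, Elkhorn, Greywater, Ironridge
Last habitat: Juniper with 92 animals

Round 1: Ashgrove=25 Briarlake=20 Elkhorn=17 Greywater=10 Ironridge=13 Juniper=7 → close Ashgrove (overflow 17)
  25÷5 = 5 each, +1 to first 0
Round 2: Briarlake=25 Elkhorn=22 Greywater=15 Ironridge=18 Juniper=12 → close Briarlake (overflow 19)
  25÷4 = 6 each, +1 to first 1
Round 3: Elkhorn=29 Greywater=21 Ironridge=24 Juniper=18 → close Elkhorn (overflow 17)
  29÷3 = 9 each, +1 to first 2
Round 4: Greywater=31 Ironridge=34 Juniper=27 → close Greywater (overflow 25)
  31÷2 = 15 each, +1 to first 1
Round 5: Ironridge=50 Juniper=42 → close Ironridge (overflow 41)
  50÷1 = 50 each, +1 to first 0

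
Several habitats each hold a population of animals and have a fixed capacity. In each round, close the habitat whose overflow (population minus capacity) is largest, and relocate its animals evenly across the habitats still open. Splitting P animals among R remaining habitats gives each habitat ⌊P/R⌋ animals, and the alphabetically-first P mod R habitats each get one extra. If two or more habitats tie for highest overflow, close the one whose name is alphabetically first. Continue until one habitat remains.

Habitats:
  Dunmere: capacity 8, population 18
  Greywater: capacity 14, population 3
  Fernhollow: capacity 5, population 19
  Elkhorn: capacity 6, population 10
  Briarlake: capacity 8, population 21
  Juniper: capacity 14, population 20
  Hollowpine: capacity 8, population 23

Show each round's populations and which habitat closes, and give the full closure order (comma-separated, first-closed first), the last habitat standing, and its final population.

Closure order: Hollowpine, Fernhollow, Briarlake, Dunmere, Elkhorn, Juniper
Last habitat: Greywater with 114 animals

Round 1: Briarlake=21 Dunmere=18 Elkhorn=10 Fernhollow=19 Greywater=3 Hollowpine=23 Juniper=20 → close Hollowpine (overflow 15)
  23÷6 = 3 each, +1 to first 5
Round 2: Briarlake=25 Dunmere=22 Elkhorn=14 Fernhollow=23 Greywater=7 Juniper=23 → close Fernhollow (overflow 18)
  23÷5 = 4 each, +1 to first 3
Round 3: Briarlake=30 Dunmere=27 Elkhorn=19 Greywater=11 Juniper=27 → close Briarlake (overflow 22)
  30÷4 = 7 each, +1 to first 2
Round 4: Dunmere=35 Elkhorn=27 Greywater=18 Juniper=34 → close Dunmere (overflow 27)
  35÷3 = 11 each, +1 to first 2
Round 5: Elkhorn=39 Greywater=30 Juniper=45 → close Elkhorn (overflow 33)
  39÷2 = 19 each, +1 to first 1
Round 6: Greywater=50 Juniper=64 → close Juniper (overflow 50)
  64÷1 = 64 each, +1 to first 0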